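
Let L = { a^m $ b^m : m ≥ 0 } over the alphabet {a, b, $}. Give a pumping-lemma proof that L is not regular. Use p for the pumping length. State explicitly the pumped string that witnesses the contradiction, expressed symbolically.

a^{p+k} $ b^p

Toward a contradiction, assume L is regular with pumping length p.
Take w = a^p $ b^p ∈ L with |w| = 2p+1 ≥ p.
The pumping lemma gives a decomposition w = xyz where |xy| ≤ p and |y| > 0.
The first p characters of w are a's, so xy (and hence y) consists only of a's. Write y = a^k, 1 ≤ k ≤ p.
Pump with i = 2: xy^2z = a^{p+k} $ b^p, which would require p+k = p. But k ≥ 1, so xy^2z ∉ L.
This contradicts the pumping lemma, so L is not regular.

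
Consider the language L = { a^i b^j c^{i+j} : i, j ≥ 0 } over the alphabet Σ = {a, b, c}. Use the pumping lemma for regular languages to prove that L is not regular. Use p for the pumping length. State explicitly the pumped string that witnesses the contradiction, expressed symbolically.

Toward a contradiction, assume L is regular with pumping length p.
Take w = a^p b^p c^{2p} ∈ L (with i=j=p, i+j=2p), |w| = 4p ≥ p.
Write w = xyz as guaranteed by the lemma, with |xy| ≤ p and y is nonempty.
Because |xy| ≤ p and w begins with p copies of a, we have y = a^k with 1 ≤ k ≤ p.
Consider xy^2z = a^{p+k} b^p c^{2p}. Now the a- and b-counts sum to 2p+k, but the c-count is 2p ≠ 2p+k. So xy^2z ∉ L.
Contradiction. Therefore L is not regular.

a^{p+k} b^p c^{2p}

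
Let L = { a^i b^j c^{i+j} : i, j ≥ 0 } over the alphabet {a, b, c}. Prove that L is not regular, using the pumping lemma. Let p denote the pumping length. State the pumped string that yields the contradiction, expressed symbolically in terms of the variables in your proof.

Suppose for contradiction that L is regular, and let p be the pumping length.
Take w = a^p b^p c^{2p} ∈ L (with i=j=p, i+j=2p), |w| = 4p ≥ p.
The pumping lemma gives a decomposition w = xyz where |xy| ≤ p and |y| ≥ 1.
Because |xy| ≤ p and w begins with p copies of a, we have y = a^k with 1 ≤ k ≤ p.
Consider xy^2z = a^{p+k} b^p c^{2p}. Now the a- and b-counts sum to 2p+k, but the c-count is 2p ≠ 2p+k. So xy^2z ∉ L.
This contradicts the pumping lemma, so L is not regular.

a^{p+k} b^p c^{2p}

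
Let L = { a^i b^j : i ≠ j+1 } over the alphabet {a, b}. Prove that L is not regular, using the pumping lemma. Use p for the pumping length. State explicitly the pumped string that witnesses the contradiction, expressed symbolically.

Assume L is regular; let p be its pumping constant.
Choose w = a^p b^{p+p!-1}. Since p ≠ (p+p!-1)+1 = p+p!, w ∈ L; and |w| ≥ p.
By the pumping lemma, w = xyz with |xy| ≤ p and y is nonempty.
Since the first p symbols of w are all a's and |xy| ≤ p, y lies entirely in the leading a-block: y = a^k for some k with 1 ≤ k ≤ p.
Since 1 ≤ k ≤ p, k divides p!; set t = 1 + p!/k. Then xy^t z has p + (p!/k)·k = p + p! copies of a. Now the a-count is p+p! and (b-count)+1 = (p+p!-1)+1 = p+p!, so i ≠ j+1 fails. So xy^t z = a^{p+p!} b^{p+p!-1} ∉ L.
This contradicts the pumping lemma, so L is not regular.

a^{p+p!} b^{p+p!-1}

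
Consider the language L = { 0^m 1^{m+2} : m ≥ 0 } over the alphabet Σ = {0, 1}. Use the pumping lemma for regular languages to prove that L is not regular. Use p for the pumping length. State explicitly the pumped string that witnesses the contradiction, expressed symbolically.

0^{p+k} 1^{p+2}

Toward a contradiction, assume L is regular with pumping length p.
Choose w = 0^p 1^{p+2}, which is in L with |w| = 2p+2 ≥ p.
The pumping lemma gives a decomposition w = xyz where |xy| ≤ p and |y| > 0.
The first p characters of w are 0's, so xy (and hence y) consists only of 0's. Write y = 0^k, 1 ≤ k ≤ p.
Pump with i = 2: xy^2z = 0^{p+k} 1^{p+2}. For this to lie in L we would need p+2 = (p+k)+2, which forces k = 0. But k ≥ 1, so xy^2z ∉ L.
This is a contradiction; hence L is not regular.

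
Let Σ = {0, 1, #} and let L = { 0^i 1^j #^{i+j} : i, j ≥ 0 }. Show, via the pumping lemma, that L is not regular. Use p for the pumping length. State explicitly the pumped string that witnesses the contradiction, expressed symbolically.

Assume L is regular. Let p be the pumping length given by the pumping lemma.
Take w = 0^p 1^p #^{2p} ∈ L (with i=j=p, i+j=2p), |w| = 4p ≥ p.
By the pumping lemma, w = xyz with |xy| ≤ p and |y| > 0.
The first p characters of w are 0's, so xy (and hence y) consists only of 0's. Write y = 0^k, 1 ≤ k ≤ p.
Consider xy^2z = 0^{p+k} 1^p #^{2p}. Now the 0- and 1-counts sum to 2p+k, but the #-count is 2p ≠ 2p+k. So xy^2z ∉ L.
Contradiction. Therefore L is not regular.

0^{p+k} 1^p #^{2p}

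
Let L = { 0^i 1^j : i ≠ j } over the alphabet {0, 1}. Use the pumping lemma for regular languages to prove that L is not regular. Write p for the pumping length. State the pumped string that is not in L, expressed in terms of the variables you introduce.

Toward a contradiction, assume L is regular with pumping length p.
Choose w = 0^p 1^{p+p!}. Since p ≠ p+p!, w ∈ L; and |w| ≥ p.
The pumping lemma gives a decomposition w = xyz where |xy| ≤ p and y is nonempty.
The first p characters of w are 0's, so xy (and hence y) consists only of 0's. Write y = 0^k, 1 ≤ k ≤ p.
Since 1 ≤ k ≤ p, k divides p!; set t = 1 + p!/k. Then xy^t z has p + (p!/k)·k = p + p! copies of 0. Now the 0-count equals the 1-count, so i ≠ j fails. So xy^t z = 0^{p+p!} 1^{p+p!} ∉ L.
Contradiction. Therefore L is not regular.

0^{p+p!} 1^{p+p!}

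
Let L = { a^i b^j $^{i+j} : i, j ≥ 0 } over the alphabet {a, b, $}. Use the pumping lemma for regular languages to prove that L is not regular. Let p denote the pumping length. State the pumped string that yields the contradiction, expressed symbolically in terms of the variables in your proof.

Suppose for contradiction that L is regular, and let p be the pumping length.
Take w = a^p b^p $^{2p} ∈ L (with i=j=p, i+j=2p), |w| = 4p ≥ p.
The pumping lemma gives a decomposition w = xyz where |xy| ≤ p and y is nonempty.
The first p characters of w are a's, so xy (and hence y) consists only of a's. Write y = a^k, 1 ≤ k ≤ p.
Consider xy^2z = a^{p+k} b^p $^{2p}. Now the a- and b-counts sum to 2p+k, but the $-count is 2p ≠ 2p+k. So xy^2z ∉ L.
Contradiction. Therefore L is not regular.

a^{p+k} b^p $^{2p}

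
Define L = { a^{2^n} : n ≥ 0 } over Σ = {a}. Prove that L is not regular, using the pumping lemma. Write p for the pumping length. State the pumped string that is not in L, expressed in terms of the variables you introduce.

a^{2^p+k}

Assume L is regular. Let p be the pumping length given by the pumping lemma.
Take w = a^{2^p} ∈ L with |w| = 2^p ≥ p.
The pumping lemma gives a decomposition w = xyz where |xy| ≤ p and |y| > 0.
Then y = a^k for some k with 1 ≤ k ≤ p.
Pump with i = 2: xy^2z = a^{2^p+k}. Since 1 ≤ k ≤ p < 2^p, we have 2^p < 2^p+k < 2^{p+1}, so 2^p+k is not a power of 2. So xy^2z ∉ L.
This is a contradiction; hence L is not regular.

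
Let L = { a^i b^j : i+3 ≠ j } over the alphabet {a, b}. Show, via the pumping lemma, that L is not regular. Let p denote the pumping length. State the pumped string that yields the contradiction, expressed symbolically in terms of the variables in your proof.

a^{p+p!} b^{p+p!+3}

Assume L is regular; let p be its pumping constant.
Choose w = a^p b^{p+p!+3}. Since p ≠ (p+p!+3)-3 = p+p!, w ∈ L; and |w| ≥ p.
The pumping lemma gives a decomposition w = xyz where |xy| ≤ p and y is nonempty.
Because |xy| ≤ p and w begins with p copies of a, we have y = a^k with 1 ≤ k ≤ p.
Since 1 ≤ k ≤ p, k divides p!; set t = 1 + p!/k. Then xy^t z has p + (p!/k)·k = p + p! copies of a. Now the a-count is p+p! and (b-count)-3 = (p+p!+3)-3 = p+p!, so i+3 ≠ j fails. So xy^t z = a^{p+p!} b^{p+p!+3} ∉ L.
This is a contradiction; hence L is not regular.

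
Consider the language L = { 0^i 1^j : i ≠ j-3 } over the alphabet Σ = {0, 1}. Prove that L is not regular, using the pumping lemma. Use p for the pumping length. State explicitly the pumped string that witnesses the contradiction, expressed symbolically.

Assume L is regular; let p be its pumping constant.
Choose w = 0^p 1^{p+p!+3}. Since p ≠ (p+p!+3)-3 = p+p!, w ∈ L; and |w| ≥ p.
The pumping lemma gives a decomposition w = xyz where |xy| ≤ p and |y| ≥ 1.
Because |xy| ≤ p and w begins with p copies of 0, we have y = 0^k with 1 ≤ k ≤ p.
Since 1 ≤ k ≤ p, k divides p!; set t = 1 + p!/k. Then xy^t z has p + (p!/k)·k = p + p! copies of 0. Now the 0-count is p+p! and (1-count)-3 = (p+p!+3)-3 = p+p!, so i ≠ j-3 fails. So xy^t z = 0^{p+p!} 1^{p+p!+3} ∉ L.
Contradiction. Therefore L is not regular.

0^{p+p!} 1^{p+p!+3}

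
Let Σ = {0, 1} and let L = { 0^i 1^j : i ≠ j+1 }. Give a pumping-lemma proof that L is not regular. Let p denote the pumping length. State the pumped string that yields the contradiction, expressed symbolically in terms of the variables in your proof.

Assume L is regular; let p be its pumping constant.
Choose w = 0^p 1^{p+p!-1}. Since p ≠ (p+p!-1)+1 = p+p!, w ∈ L; and |w| ≥ p.
Write w = xyz as guaranteed by the lemma, with |xy| ≤ p and |y| ≥ 1.
Since the first p symbols of w are all 0's and |xy| ≤ p, y lies entirely in the leading 0-block: y = 0^k for some k with 1 ≤ k ≤ p.
Since 1 ≤ k ≤ p, k divides p!; set t = 1 + p!/k. Then xy^t z has p + (p!/k)·k = p + p! copies of 0. Now the 0-count is p+p! and (1-count)+1 = (p+p!-1)+1 = p+p!, so i ≠ j+1 fails. So xy^t z = 0^{p+p!} 1^{p+p!-1} ∉ L.
This contradicts the pumping lemma, so L is not regular.

0^{p+p!} 1^{p+p!-1}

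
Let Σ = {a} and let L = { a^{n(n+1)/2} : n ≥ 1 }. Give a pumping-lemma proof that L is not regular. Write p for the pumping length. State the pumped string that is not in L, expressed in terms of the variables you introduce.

Assume L is regular; let p be its pumping constant.
Take w = a^{p(p+1)/2} ∈ L with |w| = p(p+1)/2 ≥ p.
The pumping lemma gives a decomposition w = xyz where |xy| ≤ p and y is nonempty.
Then y = a^k for some k with 1 ≤ k ≤ p.
Pump with i = 2: xy^2z = a^{p(p+1)/2+k}. Since 1 ≤ k ≤ p, p(p+1)/2 < p(p+1)/2+k ≤ p(p+1)/2+p < (p+1)(p+2)/2, so p(p+1)/2+k is strictly between consecutive triangular numbers. So xy^2z ∉ L.
This contradicts the pumping lemma, so L is not regular.

a^{p(p+1)/2+k}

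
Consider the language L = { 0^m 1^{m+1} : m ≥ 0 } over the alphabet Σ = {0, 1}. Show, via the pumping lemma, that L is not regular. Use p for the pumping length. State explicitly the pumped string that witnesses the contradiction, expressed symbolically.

Suppose for contradiction that L is regular, and let p be the pumping length.
Let w = 0^p 1^{p+1} ∈ L; note |w| = 2p+1 ≥ p.
The pumping lemma gives a decomposition w = xyz where |xy| ≤ p and |y| ≥ 1.
Because |xy| ≤ p and w begins with p copies of 0, we have y = 0^k with 1 ≤ k ≤ p.
Pump with i = 2: xy^2z = 0^{p+k} 1^{p+1}. For this to lie in L we would need p+1 = (p+k)+1, which forces k = 0. But k ≥ 1, so xy^2z ∉ L.
Contradiction. Therefore L is not regular.

0^{p+k} 1^{p+1}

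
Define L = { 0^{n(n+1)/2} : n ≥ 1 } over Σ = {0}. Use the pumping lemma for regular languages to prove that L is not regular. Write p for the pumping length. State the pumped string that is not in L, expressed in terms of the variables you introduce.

Toward a contradiction, assume L is regular with pumping length p.
Take w = 0^{p(p+1)/2} ∈ L with |w| = p(p+1)/2 ≥ p.
By the pumping lemma, w = xyz with |xy| ≤ p and y is nonempty.
Then y = 0^k for some k with 1 ≤ k ≤ p.
Pump with i = 2: xy^2z = 0^{p(p+1)/2+k}. Since 1 ≤ k ≤ p, p(p+1)/2 < p(p+1)/2+k ≤ p(p+1)/2+p < (p+1)(p+2)/2, so p(p+1)/2+k is strictly between consecutive triangular numbers. So xy^2z ∉ L.
This is a contradiction; hence L is not regular.

0^{p(p+1)/2+k}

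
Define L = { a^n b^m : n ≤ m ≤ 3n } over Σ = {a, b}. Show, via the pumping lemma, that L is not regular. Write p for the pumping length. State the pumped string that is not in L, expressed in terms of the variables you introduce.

a^{p+k} b^p

Assume L is regular; let p be its pumping constant.
Take w = a^p b^p ∈ L (since p ≤ p ≤ 3p), with |w| = 2p ≥ p.
The pumping lemma gives a decomposition w = xyz where |xy| ≤ p and |y| ≥ 1.
Since the first p symbols of w are all a's and |xy| ≤ p, y lies entirely in the leading a-block: y = a^k for some k with 1 ≤ k ≤ p.
Pump with i = 2: xy^2z = a^{p+k} b^p. Now n = p+k > p = m, so the condition n ≤ m fails. Thus xy^2z ∉ L.
This is a contradiction; hence L is not regular.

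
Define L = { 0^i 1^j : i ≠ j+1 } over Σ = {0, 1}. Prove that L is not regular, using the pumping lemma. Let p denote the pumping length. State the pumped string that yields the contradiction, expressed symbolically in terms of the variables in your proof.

0^{p+p!} 1^{p+p!-1}

Assume L is regular. Let p be the pumping length given by the pumping lemma.
Choose w = 0^p 1^{p+p!-1}. Since p ≠ (p+p!-1)+1 = p+p!, w ∈ L; and |w| ≥ p.
The pumping lemma gives a decomposition w = xyz where |xy| ≤ p and |y| ≥ 1.
Because |xy| ≤ p and w begins with p copies of 0, we have y = 0^k with 1 ≤ k ≤ p.
Since 1 ≤ k ≤ p, k divides p!; set t = 1 + p!/k. Then xy^t z has p + (p!/k)·k = p + p! copies of 0. Now the 0-count is p+p! and (1-count)+1 = (p+p!-1)+1 = p+p!, so i ≠ j+1 fails. So xy^t z = 0^{p+p!} 1^{p+p!-1} ∉ L.
This is a contradiction; hence L is not regular.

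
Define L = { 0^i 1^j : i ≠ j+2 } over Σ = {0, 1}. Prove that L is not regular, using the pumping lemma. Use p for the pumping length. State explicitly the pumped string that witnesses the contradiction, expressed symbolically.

0^{p+p!} 1^{p+p!-2}

Toward a contradiction, assume L is regular with pumping length p.
Choose w = 0^p 1^{p+p!-2}. Since p ≠ (p+p!-2)+2 = p+p!, w ∈ L; and |w| ≥ p.
Write w = xyz as guaranteed by the lemma, with |xy| ≤ p and |y| ≥ 1.
Because |xy| ≤ p and w begins with p copies of 0, we have y = 0^k with 1 ≤ k ≤ p.
Since 1 ≤ k ≤ p, k divides p!; set t = 1 + p!/k. Then xy^t z has p + (p!/k)·k = p + p! copies of 0. Now the 0-count is p+p! and (1-count)+2 = (p+p!-2)+2 = p+p!, so i ≠ j+2 fails. So xy^t z = 0^{p+p!} 1^{p+p!-2} ∉ L.
This is a contradiction; hence L is not regular.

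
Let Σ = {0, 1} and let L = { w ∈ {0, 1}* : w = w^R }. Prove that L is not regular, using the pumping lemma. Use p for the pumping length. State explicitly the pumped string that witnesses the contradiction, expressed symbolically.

Toward a contradiction, assume L is regular with pumping length p.
Take w = 0^p 1 0^p, a palindrome of length 2p+1 ≥ p.
The pumping lemma gives a decomposition w = xyz where |xy| ≤ p and y is nonempty.
Because |xy| ≤ p and w begins with p copies of 0, we have y = 0^k with 1 ≤ k ≤ p.
Pump with i = 2: xy^2z = 0^{p+k} 1 0^p. Its reverse is 0^p 1 0^{p+k}, which differs from xy^2z since k ≥ 1. So xy^2z is not a palindrome and xy^2z ∉ L.
Contradiction. Therefore L is not regular.

0^{p+k} 1 0^p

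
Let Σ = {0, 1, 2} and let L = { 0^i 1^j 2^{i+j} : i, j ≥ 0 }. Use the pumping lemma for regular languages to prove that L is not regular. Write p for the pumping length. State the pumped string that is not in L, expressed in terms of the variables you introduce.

Toward a contradiction, assume L is regular with pumping length p.
Take w = 0^p 1^p 2^{2p} ∈ L (with i=j=p, i+j=2p), |w| = 4p ≥ p.
The pumping lemma gives a decomposition w = xyz where |xy| ≤ p and y is nonempty.
Since the first p symbols of w are all 0's and |xy| ≤ p, y lies entirely in the leading 0-block: y = 0^k for some k with 1 ≤ k ≤ p.
Consider xy^2z = 0^{p+k} 1^p 2^{2p}. Now the 0- and 1-counts sum to 2p+k, but the 2-count is 2p ≠ 2p+k. So xy^2z ∉ L.
This is a contradiction; hence L is not regular.

0^{p+k} 1^p 2^{2p}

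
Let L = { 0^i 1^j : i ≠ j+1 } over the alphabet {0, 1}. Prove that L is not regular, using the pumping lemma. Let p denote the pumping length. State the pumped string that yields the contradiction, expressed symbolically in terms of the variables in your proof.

Assume L is regular. Let p be the pumping length given by the pumping lemma.
Choose w = 0^p 1^{p+p!-1}. Since p ≠ (p+p!-1)+1 = p+p!, w ∈ L; and |w| ≥ p.
By the pumping lemma, w = xyz with |xy| ≤ p and |y| > 0.
The first p characters of w are 0's, so xy (and hence y) consists only of 0's. Write y = 0^k, 1 ≤ k ≤ p.
Since 1 ≤ k ≤ p, k divides p!; set t = 1 + p!/k. Then xy^t z has p + (p!/k)·k = p + p! copies of 0. Now the 0-count is p+p! and (1-count)+1 = (p+p!-1)+1 = p+p!, so i ≠ j+1 fails. So xy^t z = 0^{p+p!} 1^{p+p!-1} ∉ L.
This is a contradiction; hence L is not regular.

0^{p+p!} 1^{p+p!-1}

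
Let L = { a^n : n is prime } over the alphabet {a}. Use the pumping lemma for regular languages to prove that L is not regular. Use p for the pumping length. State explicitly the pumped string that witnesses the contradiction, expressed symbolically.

Assume L is regular. Let p be the pumping length given by the pumping lemma.
Let q be a prime with q ≥ p+2 (infinitely many primes exist), and take w = a^q ∈ L with |w| = q ≥ p.
Write w = xyz as guaranteed by the lemma, with |xy| ≤ p and |y| ≥ 1.
Then y = a^k for some k with 1 ≤ k ≤ p.
Since 1 ≤ k ≤ p, |xz| = q-k. Pump with i = q+1: |xy^{q+1}z| = (q-k)+(q+1)k = q+qk = q(1+k), which is composite (both factors ≥ 2). So xy^{q+1}z = a^{q(1+k)} ∉ L.
This contradicts the pumping lemma, so L is not regular.

a^{q(1+k)}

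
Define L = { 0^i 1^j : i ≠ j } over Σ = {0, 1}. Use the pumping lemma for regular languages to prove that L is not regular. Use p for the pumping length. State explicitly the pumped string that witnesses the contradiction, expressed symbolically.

Toward a contradiction, assume L is regular with pumping length p.
Choose w = 0^p 1^{p+p!}. Since p ≠ p+p!, w ∈ L; and |w| ≥ p.
By the pumping lemma, w = xyz with |xy| ≤ p and y is nonempty.
Since the first p symbols of w are all 0's and |xy| ≤ p, y lies entirely in the leading 0-block: y = 0^k for some k with 1 ≤ k ≤ p.
Since 1 ≤ k ≤ p, k divides p!; set t = 1 + p!/k. Then xy^t z has p + (p!/k)·k = p + p! copies of 0. Now the 0-count equals the 1-count, so i ≠ j fails. So xy^t z = 0^{p+p!} 1^{p+p!} ∉ L.
Contradiction. Therefore L is not regular.

0^{p+p!} 1^{p+p!}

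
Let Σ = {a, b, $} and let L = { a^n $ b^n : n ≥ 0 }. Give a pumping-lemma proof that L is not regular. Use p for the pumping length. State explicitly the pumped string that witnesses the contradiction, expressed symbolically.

Assume L is regular. Let p be the pumping length given by the pumping lemma.
Take w = a^p $ b^p ∈ L with |w| = 2p+1 ≥ p.
Write w = xyz as guaranteed by the lemma, with |xy| ≤ p and y is nonempty.
Since the first p symbols of w are all a's and |xy| ≤ p, y lies entirely in the leading a-block: y = a^k for some k with 1 ≤ k ≤ p.
Pump with i = 2: xy^2z = a^{p+k} $ b^p, which would require p+k = p. But k ≥ 1, so xy^2z ∉ L.
This is a contradiction; hence L is not regular.

a^{p+k} $ b^p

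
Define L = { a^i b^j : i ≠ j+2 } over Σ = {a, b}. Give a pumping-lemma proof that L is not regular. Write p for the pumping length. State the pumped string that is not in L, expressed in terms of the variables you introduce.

a^{p+p!} b^{p+p!-2}

Toward a contradiction, assume L is regular with pumping length p.
Choose w = a^p b^{p+p!-2}. Since p ≠ (p+p!-2)+2 = p+p!, w ∈ L; and |w| ≥ p.
By the pumping lemma, w = xyz with |xy| ≤ p and |y| > 0.
Because |xy| ≤ p and w begins with p copies of a, we have y = a^k with 1 ≤ k ≤ p.
Since 1 ≤ k ≤ p, k divides p!; set t = 1 + p!/k. Then xy^t z has p + (p!/k)·k = p + p! copies of a. Now the a-count is p+p! and (b-count)+2 = (p+p!-2)+2 = p+p!, so i ≠ j+2 fails. So xy^t z = a^{p+p!} b^{p+p!-2} ∉ L.
This contradicts the pumping lemma, so L is not regular.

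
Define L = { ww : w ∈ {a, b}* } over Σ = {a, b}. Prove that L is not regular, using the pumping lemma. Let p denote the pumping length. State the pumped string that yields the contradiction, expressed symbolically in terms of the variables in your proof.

a^{p+k} b^p a^p b^p

Suppose for contradiction that L is regular, and let p be the pumping length.
Take w = a^p b^p a^p b^p = uu where u = a^pb^p; then w ∈ L and |w| = 4p ≥ p.
Write w = xyz as guaranteed by the lemma, with |xy| ≤ p and y is nonempty.
The first p characters of w are a's, so xy (and hence y) consists only of a's. Write y = a^k, 1 ≤ k ≤ p.
Pump with i = 2: xy^2z = a^{p+k} b^p a^p b^p, of length 4p+k. Suppose this equals vv. The string starts with a and ends with b, so v does too; thus the boundary between the two copies of v is a b→a transition. There is exactly one such transition, at position 2p+k, so |v| = 2p+k and |vv| = 4p+2k ≠ 4p+k since k ≥ 1. So xy^2z ∉ L.
This contradicts the pumping lemma, so L is not regular.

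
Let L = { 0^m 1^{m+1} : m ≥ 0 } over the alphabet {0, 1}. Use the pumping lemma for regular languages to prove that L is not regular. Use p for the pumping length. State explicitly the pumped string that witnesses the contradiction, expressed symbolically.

Toward a contradiction, assume L is regular with pumping length p.
Let w = 0^p 1^{p+1} ∈ L; note |w| = 2p+1 ≥ p.
Write w = xyz as guaranteed by the lemma, with |xy| ≤ p and y is nonempty.
The first p characters of w are 0's, so xy (and hence y) consists only of 0's. Write y = 0^k, 1 ≤ k ≤ p.
Pump with i = 2: xy^2z = 0^{p+k} 1^{p+1}. For this to lie in L we would need p+1 = (p+k)+1, which forces k = 0. But k ≥ 1, so xy^2z ∉ L.
Contradiction. Therefore L is not regular.

0^{p+k} 1^{p+1}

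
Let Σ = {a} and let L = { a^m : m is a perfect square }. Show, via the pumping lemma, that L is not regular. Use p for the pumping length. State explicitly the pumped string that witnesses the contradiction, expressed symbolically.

a^{p²+k}

Assume L is regular; let p be its pumping constant.
Take w = a^{p²} ∈ L with |w| = p² ≥ p.
By the pumping lemma, w = xyz with |xy| ≤ p and |y| > 0.
Then y = a^k for some k with 1 ≤ k ≤ p.
Pump with i = 2: xy^2z = a^{p²+k}. Since 1 ≤ k ≤ p, p² < p²+k ≤ p²+p < (p+1)², so p²+k lies strictly between consecutive squares and is not a perfect square. So xy^2z ∉ L.
Contradiction. Therefore L is not regular.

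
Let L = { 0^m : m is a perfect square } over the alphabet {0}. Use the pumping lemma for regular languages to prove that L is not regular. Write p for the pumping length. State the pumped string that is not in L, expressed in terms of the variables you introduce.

Assume L is regular; let p be its pumping constant.
Take w = 0^{p²} ∈ L with |w| = p² ≥ p.
Write w = xyz as guaranteed by the lemma, with |xy| ≤ p and |y| > 0.
Then y = 0^k for some k with 1 ≤ k ≤ p.
Pump with i = 2: xy^2z = 0^{p²+k}. Since 1 ≤ k ≤ p, p² < p²+k ≤ p²+p < (p+1)², so p²+k lies strictly between consecutive squares and is not a perfect square. So xy^2z ∉ L.
Contradiction. Therefore L is not regular.

0^{p²+k}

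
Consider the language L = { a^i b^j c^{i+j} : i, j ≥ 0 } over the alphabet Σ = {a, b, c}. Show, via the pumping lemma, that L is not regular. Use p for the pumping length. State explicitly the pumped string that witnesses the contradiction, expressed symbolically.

Assume L is regular; let p be its pumping constant.
Take w = a^p b^p c^{2p} ∈ L (with i=j=p, i+j=2p), |w| = 4p ≥ p.
Write w = xyz as guaranteed by the lemma, with |xy| ≤ p and |y| ≥ 1.
The first p characters of w are a's, so xy (and hence y) consists only of a's. Write y = a^k, 1 ≤ k ≤ p.
Consider xy^2z = a^{p+k} b^p c^{2p}. Now the a- and b-counts sum to 2p+k, but the c-count is 2p ≠ 2p+k. So xy^2z ∉ L.
This contradicts the pumping lemma, so L is not regular.

a^{p+k} b^p c^{2p}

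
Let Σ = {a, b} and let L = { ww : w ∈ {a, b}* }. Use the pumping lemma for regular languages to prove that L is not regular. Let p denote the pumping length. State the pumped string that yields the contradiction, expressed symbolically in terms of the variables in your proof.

a^{p+k} b^p a^p b^p

Assume L is regular. Let p be the pumping length given by the pumping lemma.
Take w = a^p b^p a^p b^p = uu where u = a^pb^p; then w ∈ L and |w| = 4p ≥ p.
Write w = xyz as guaranteed by the lemma, with |xy| ≤ p and |y| ≥ 1.
The first p characters of w are a's, so xy (and hence y) consists only of a's. Write y = a^k, 1 ≤ k ≤ p.
Pump with i = 2: xy^2z = a^{p+k} b^p a^p b^p, of length 4p+k. Suppose this equals vv. The string starts with a and ends with b, so v does too; thus the boundary between the two copies of v is a b→a transition. There is exactly one such transition, at position 2p+k, so |v| = 2p+k and |vv| = 4p+2k ≠ 4p+k since k ≥ 1. So xy^2z ∉ L.
Contradiction. Therefore L is not regular.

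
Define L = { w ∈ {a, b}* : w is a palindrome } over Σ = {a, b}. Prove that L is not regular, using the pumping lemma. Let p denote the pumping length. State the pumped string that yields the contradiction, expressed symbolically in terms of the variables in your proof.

Suppose for contradiction that L is regular, and let p be the pumping length.
Take w = a^p b a^p, a palindrome of length 2p+1 ≥ p.
The pumping lemma gives a decomposition w = xyz where |xy| ≤ p and |y| > 0.
The first p characters of w are a's, so xy (and hence y) consists only of a's. Write y = a^k, 1 ≤ k ≤ p.
Pump with i = 2: xy^2z = a^{p+k} b a^p. Its reverse is a^p b a^{p+k}, which differs from xy^2z since k ≥ 1. So xy^2z is not a palindrome and xy^2z ∉ L.
This contradicts the pumping lemma, so L is not regular.

a^{p+k} b a^p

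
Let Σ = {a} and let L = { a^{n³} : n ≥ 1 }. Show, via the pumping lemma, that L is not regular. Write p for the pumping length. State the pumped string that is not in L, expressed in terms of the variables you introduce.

a^{p³+k}

Toward a contradiction, assume L is regular with pumping length p.
Take w = a^{p³} ∈ L with |w| = p³ ≥ p.
Write w = xyz as guaranteed by the lemma, with |xy| ≤ p and y is nonempty.
Then y = a^k for some k with 1 ≤ k ≤ p.
Pump with i = 2: xy^2z = a^{p³+k}. Since 1 ≤ k ≤ p, p³ < p³+k ≤ p³+p < p³+3p²+3p+1 = (p+1)³, so p³+k is not a perfect cube. So xy^2z ∉ L.
This contradicts the pumping lemma, so L is not regular.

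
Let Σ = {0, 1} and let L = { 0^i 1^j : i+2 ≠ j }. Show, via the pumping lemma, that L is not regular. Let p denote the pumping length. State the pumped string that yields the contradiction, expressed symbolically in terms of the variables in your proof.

Suppose for contradiction that L is regular, and let p be the pumping length.
Choose w = 0^p 1^{p+p!+2}. Since p ≠ (p+p!+2)-2 = p+p!, w ∈ L; and |w| ≥ p.
By the pumping lemma, w = xyz with |xy| ≤ p and |y| ≥ 1.
Since the first p symbols of w are all 0's and |xy| ≤ p, y lies entirely in the leading 0-block: y = 0^k for some k with 1 ≤ k ≤ p.
Since 1 ≤ k ≤ p, k divides p!; set t = 1 + p!/k. Then xy^t z has p + (p!/k)·k = p + p! copies of 0. Now the 0-count is p+p! and (1-count)-2 = (p+p!+2)-2 = p+p!, so i+2 ≠ j fails. So xy^t z = 0^{p+p!} 1^{p+p!+2} ∉ L.
This is a contradiction; hence L is not regular.

0^{p+p!} 1^{p+p!+2}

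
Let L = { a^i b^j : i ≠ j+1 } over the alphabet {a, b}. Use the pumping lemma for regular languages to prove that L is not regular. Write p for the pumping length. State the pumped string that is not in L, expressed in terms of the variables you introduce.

a^{p+p!} b^{p+p!-1}

Assume L is regular; let p be its pumping constant.
Choose w = a^p b^{p+p!-1}. Since p ≠ (p+p!-1)+1 = p+p!, w ∈ L; and |w| ≥ p.
By the pumping lemma, w = xyz with |xy| ≤ p and |y| > 0.
The first p characters of w are a's, so xy (and hence y) consists only of a's. Write y = a^k, 1 ≤ k ≤ p.
Since 1 ≤ k ≤ p, k divides p!; set t = 1 + p!/k. Then xy^t z has p + (p!/k)·k = p + p! copies of a. Now the a-count is p+p! and (b-count)+1 = (p+p!-1)+1 = p+p!, so i ≠ j+1 fails. So xy^t z = a^{p+p!} b^{p+p!-1} ∉ L.
This contradicts the pumping lemma, so L is not regular.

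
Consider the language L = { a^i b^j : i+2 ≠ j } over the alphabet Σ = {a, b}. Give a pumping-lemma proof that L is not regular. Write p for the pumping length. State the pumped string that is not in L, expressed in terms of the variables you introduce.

Suppose for contradiction that L is regular, and let p be the pumping length.
Choose w = a^p b^{p+p!+2}. Since p ≠ (p+p!+2)-2 = p+p!, w ∈ L; and |w| ≥ p.
Write w = xyz as guaranteed by the lemma, with |xy| ≤ p and |y| > 0.
The first p characters of w are a's, so xy (and hence y) consists only of a's. Write y = a^k, 1 ≤ k ≤ p.
Since 1 ≤ k ≤ p, k divides p!; set t = 1 + p!/k. Then xy^t z has p + (p!/k)·k = p + p! copies of a. Now the a-count is p+p! and (b-count)-2 = (p+p!+2)-2 = p+p!, so i+2 ≠ j fails. So xy^t z = a^{p+p!} b^{p+p!+2} ∉ L.
This contradicts the pumping lemma, so L is not regular.

a^{p+p!} b^{p+p!+2}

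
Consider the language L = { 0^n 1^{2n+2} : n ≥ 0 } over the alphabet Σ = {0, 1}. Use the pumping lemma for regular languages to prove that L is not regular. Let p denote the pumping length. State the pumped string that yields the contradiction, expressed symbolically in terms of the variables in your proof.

Toward a contradiction, assume L is regular with pumping length p.
Take w = 0^p 1^{2p+2}. Then w ∈ L and |w| = 3p+2 ≥ p.
Write w = xyz as guaranteed by the lemma, with |xy| ≤ p and y is nonempty.
Since the first p symbols of w are all 0's and |xy| ≤ p, y lies entirely in the leading 0-block: y = 0^k for some k with 1 ≤ k ≤ p.
Pump with i = 2: xy^2z = 0^{p+k} 1^{2p+2}. For this to lie in L we would need 2p+2 = 2(p+k)+2, which forces k = 0. But k ≥ 1, so xy^2z ∉ L.
This is a contradiction; hence L is not regular.

0^{p+k} 1^{2p+2}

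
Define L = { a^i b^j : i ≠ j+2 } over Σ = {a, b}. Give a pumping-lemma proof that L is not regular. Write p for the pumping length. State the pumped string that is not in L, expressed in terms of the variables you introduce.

Suppose for contradiction that L is regular, and let p be the pumping length.
Choose w = a^p b^{p+p!-2}. Since p ≠ (p+p!-2)+2 = p+p!, w ∈ L; and |w| ≥ p.
By the pumping lemma, w = xyz with |xy| ≤ p and y is nonempty.
The first p characters of w are a's, so xy (and hence y) consists only of a's. Write y = a^k, 1 ≤ k ≤ p.
Since 1 ≤ k ≤ p, k divides p!; set t = 1 + p!/k. Then xy^t z has p + (p!/k)·k = p + p! copies of a. Now the a-count is p+p! and (b-count)+2 = (p+p!-2)+2 = p+p!, so i ≠ j+2 fails. So xy^t z = a^{p+p!} b^{p+p!-2} ∉ L.
Contradiction. Therefore L is not regular.

a^{p+p!} b^{p+p!-2}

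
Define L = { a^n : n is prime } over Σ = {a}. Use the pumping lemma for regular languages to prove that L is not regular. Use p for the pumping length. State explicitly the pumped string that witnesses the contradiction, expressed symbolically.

Assume L is regular. Let p be the pumping length given by the pumping lemma.
Let q be a prime with q ≥ p+2 (infinitely many primes exist), and take w = a^q ∈ L with |w| = q ≥ p.
The pumping lemma gives a decomposition w = xyz where |xy| ≤ p and |y| > 0.
Then y = a^k for some k with 1 ≤ k ≤ p.
Since 1 ≤ k ≤ p, |xz| = q-k. Pump with i = q+1: |xy^{q+1}z| = (q-k)+(q+1)k = q+qk = q(1+k), which is composite (both factors ≥ 2). So xy^{q+1}z = a^{q(1+k)} ∉ L.
Contradiction. Therefore L is not regular.

a^{q(1+k)}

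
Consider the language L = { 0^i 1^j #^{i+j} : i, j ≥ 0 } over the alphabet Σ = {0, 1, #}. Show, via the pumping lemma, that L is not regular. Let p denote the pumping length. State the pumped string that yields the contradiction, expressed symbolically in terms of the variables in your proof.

Toward a contradiction, assume L is regular with pumping length p.
Take w = 0^p 1^p #^{2p} ∈ L (with i=j=p, i+j=2p), |w| = 4p ≥ p.
By the pumping lemma, w = xyz with |xy| ≤ p and |y| > 0.
Because |xy| ≤ p and w begins with p copies of 0, we have y = 0^k with 1 ≤ k ≤ p.
Consider xy^2z = 0^{p+k} 1^p #^{2p}. Now the 0- and 1-counts sum to 2p+k, but the #-count is 2p ≠ 2p+k. So xy^2z ∉ L.
Contradiction. Therefore L is not regular.

0^{p+k} 1^p #^{2p}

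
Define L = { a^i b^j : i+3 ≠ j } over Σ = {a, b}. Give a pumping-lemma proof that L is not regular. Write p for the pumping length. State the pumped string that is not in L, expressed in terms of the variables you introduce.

Assume L is regular; let p be its pumping constant.
Choose w = a^p b^{p+p!+3}. Since p ≠ (p+p!+3)-3 = p+p!, w ∈ L; and |w| ≥ p.
By the pumping lemma, w = xyz with |xy| ≤ p and |y| ≥ 1.
Since the first p symbols of w are all a's and |xy| ≤ p, y lies entirely in the leading a-block: y = a^k for some k with 1 ≤ k ≤ p.
Since 1 ≤ k ≤ p, k divides p!; set t = 1 + p!/k. Then xy^t z has p + (p!/k)·k = p + p! copies of a. Now the a-count is p+p! and (b-count)-3 = (p+p!+3)-3 = p+p!, so i+3 ≠ j fails. So xy^t z = a^{p+p!} b^{p+p!+3} ∉ L.
This contradicts the pumping lemma, so L is not regular.

a^{p+p!} b^{p+p!+3}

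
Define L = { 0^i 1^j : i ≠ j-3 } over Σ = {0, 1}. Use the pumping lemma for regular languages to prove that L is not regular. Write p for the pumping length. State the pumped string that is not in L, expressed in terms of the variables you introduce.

Assume L is regular. Let p be the pumping length given by the pumping lemma.
Choose w = 0^p 1^{p+p!+3}. Since p ≠ (p+p!+3)-3 = p+p!, w ∈ L; and |w| ≥ p.
By the pumping lemma, w = xyz with |xy| ≤ p and y is nonempty.
Since the first p symbols of w are all 0's and |xy| ≤ p, y lies entirely in the leading 0-block: y = 0^k for some k with 1 ≤ k ≤ p.
Since 1 ≤ k ≤ p, k divides p!; set t = 1 + p!/k. Then xy^t z has p + (p!/k)·k = p + p! copies of 0. Now the 0-count is p+p! and (1-count)-3 = (p+p!+3)-3 = p+p!, so i ≠ j-3 fails. So xy^t z = 0^{p+p!} 1^{p+p!+3} ∉ L.
This contradicts the pumping lemma, so L is not regular.

0^{p+p!} 1^{p+p!+3}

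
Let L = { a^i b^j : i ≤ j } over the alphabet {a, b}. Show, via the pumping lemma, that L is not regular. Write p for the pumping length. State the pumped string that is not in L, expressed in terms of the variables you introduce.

a^{p+k} b^p

Assume L is regular; let p be its pumping constant.
Choose w = a^p b^p ∈ L, with |w| = 2p ≥ p.
By the pumping lemma, w = xyz with |xy| ≤ p and y is nonempty.
The first p characters of w are a's, so xy (and hence y) consists only of a's. Write y = a^k, 1 ≤ k ≤ p.
Consider xy^2z = a^{p+k} b^p. Since k ≥ 1, the a-count p+k exceeds the b-count p, so i ≤ j fails; thus xy^2z ∉ L.
This is a contradiction; hence L is not regular.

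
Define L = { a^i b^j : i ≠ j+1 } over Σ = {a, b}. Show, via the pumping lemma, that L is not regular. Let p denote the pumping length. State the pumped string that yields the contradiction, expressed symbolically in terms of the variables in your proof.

a^{p+p!} b^{p+p!-1}

Assume L is regular; let p be its pumping constant.
Choose w = a^p b^{p+p!-1}. Since p ≠ (p+p!-1)+1 = p+p!, w ∈ L; and |w| ≥ p.
The pumping lemma gives a decomposition w = xyz where |xy| ≤ p and y is nonempty.
Because |xy| ≤ p and w begins with p copies of a, we have y = a^k with 1 ≤ k ≤ p.
Since 1 ≤ k ≤ p, k divides p!; set t = 1 + p!/k. Then xy^t z has p + (p!/k)·k = p + p! copies of a. Now the a-count is p+p! and (b-count)+1 = (p+p!-1)+1 = p+p!, so i ≠ j+1 fails. So xy^t z = a^{p+p!} b^{p+p!-1} ∉ L.
Contradiction. Therefore L is not regular.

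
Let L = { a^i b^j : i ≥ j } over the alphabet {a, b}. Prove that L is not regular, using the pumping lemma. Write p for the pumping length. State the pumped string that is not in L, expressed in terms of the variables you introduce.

a^{p-k} b^p

Toward a contradiction, assume L is regular with pumping length p.
Choose w = a^p b^p ∈ L, with |w| = 2p ≥ p.
The pumping lemma gives a decomposition w = xyz where |xy| ≤ p and y is nonempty.
The first p characters of w are a's, so xy (and hence y) consists only of a's. Write y = a^k, 1 ≤ k ≤ p.
Consider xy^0z = xz = a^{p-k} b^p. Since k ≥ 1, the a-count p-k is less than p, so i ≥ j fails; thus xz ∉ L.
This contradicts the pumping lemma, so L is not regular.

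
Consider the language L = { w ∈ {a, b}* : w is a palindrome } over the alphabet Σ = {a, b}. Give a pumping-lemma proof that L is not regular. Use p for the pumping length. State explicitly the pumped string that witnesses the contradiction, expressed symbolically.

a^{p+k} b a^p

Assume L is regular; let p be its pumping constant.
Take w = a^p b a^p, a palindrome of length 2p+1 ≥ p.
The pumping lemma gives a decomposition w = xyz where |xy| ≤ p and y is nonempty.
The first p characters of w are a's, so xy (and hence y) consists only of a's. Write y = a^k, 1 ≤ k ≤ p.
Pump with i = 2: xy^2z = a^{p+k} b a^p. Its reverse is a^p b a^{p+k}, which differs from xy^2z since k ≥ 1. So xy^2z is not a palindrome and xy^2z ∉ L.
This is a contradiction; hence L is not regular.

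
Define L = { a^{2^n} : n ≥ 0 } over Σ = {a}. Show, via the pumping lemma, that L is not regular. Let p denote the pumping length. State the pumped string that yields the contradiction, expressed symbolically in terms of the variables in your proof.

Assume L is regular; let p be its pumping constant.
Take w = a^{2^p} ∈ L with |w| = 2^p ≥ p.
The pumping lemma gives a decomposition w = xyz where |xy| ≤ p and |y| ≥ 1.
Then y = a^k for some k with 1 ≤ k ≤ p.
Pump with i = 2: xy^2z = a^{2^p+k}. Since 1 ≤ k ≤ p < 2^p, we have 2^p < 2^p+k < 2^{p+1}, so 2^p+k is not a power of 2. So xy^2z ∉ L.
This contradicts the pumping lemma, so L is not regular.

a^{2^p+k}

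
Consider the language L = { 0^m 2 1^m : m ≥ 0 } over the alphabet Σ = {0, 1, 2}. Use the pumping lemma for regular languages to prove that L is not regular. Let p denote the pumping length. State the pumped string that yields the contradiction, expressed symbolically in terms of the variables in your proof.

0^{p+k} 2 1^p

Assume L is regular. Let p be the pumping length given by the pumping lemma.
Take w = 0^p 2 1^p ∈ L with |w| = 2p+1 ≥ p.
By the pumping lemma, w = xyz with |xy| ≤ p and |y| ≥ 1.
The first p characters of w are 0's, so xy (and hence y) consists only of 0's. Write y = 0^k, 1 ≤ k ≤ p.
Pump with i = 2: xy^2z = 0^{p+k} 2 1^p, which would require p+k = p. But k ≥ 1, so xy^2z ∉ L.
This is a contradiction; hence L is not regular.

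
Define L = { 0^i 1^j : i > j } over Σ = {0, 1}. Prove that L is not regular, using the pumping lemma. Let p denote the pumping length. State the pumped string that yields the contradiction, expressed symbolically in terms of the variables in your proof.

0^{p+1-k} 1^p

Assume L is regular. Let p be the pumping length given by the pumping lemma.
Choose w = 0^{p+1} 1^p ∈ L, with |w| = 2p+1 ≥ p.
By the pumping lemma, w = xyz with |xy| ≤ p and |y| ≥ 1.
Since the first p symbols of w are all 0's and |xy| ≤ p, y lies entirely in the leading 0-block: y = 0^k for some k with 1 ≤ k ≤ p.
Consider xy^0z = xz = 0^{p+1-k} 1^p. Since k ≥ 1, the 0-count p+1-k is at most p, so i > j fails; thus xz ∉ L.
This contradicts the pumping lemma, so L is not regular.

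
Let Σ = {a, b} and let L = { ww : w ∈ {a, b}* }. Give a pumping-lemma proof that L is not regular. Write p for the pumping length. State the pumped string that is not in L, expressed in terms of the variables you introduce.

Toward a contradiction, assume L is regular with pumping length p.
Take w = a^p b^p a^p b^p = uu where u = a^pb^p; then w ∈ L and |w| = 4p ≥ p.
Write w = xyz as guaranteed by the lemma, with |xy| ≤ p and |y| > 0.
Since the first p symbols of w are all a's and |xy| ≤ p, y lies entirely in the leading a-block: y = a^k for some k with 1 ≤ k ≤ p.
Pump with i = 2: xy^2z = a^{p+k} b^p a^p b^p, of length 4p+k. Suppose this equals vv. The string starts with a and ends with b, so v does too; thus the boundary between the two copies of v is a b→a transition. There is exactly one such transition, at position 2p+k, so |v| = 2p+k and |vv| = 4p+2k ≠ 4p+k since k ≥ 1. So xy^2z ∉ L.
This is a contradiction; hence L is not regular.

a^{p+k} b^p a^p b^p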